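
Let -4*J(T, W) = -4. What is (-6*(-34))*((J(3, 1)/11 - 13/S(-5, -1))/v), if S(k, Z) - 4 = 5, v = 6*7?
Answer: -4556/693 ≈ -6.5743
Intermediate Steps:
v = 42
J(T, W) = 1 (J(T, W) = -1/4*(-4) = 1)
S(k, Z) = 9 (S(k, Z) = 4 + 5 = 9)
(-6*(-34))*((J(3, 1)/11 - 13/S(-5, -1))/v) = (-6*(-34))*((1/11 - 13/9)/42) = 204*((1*(1/11) - 13*1/9)*(1/42)) = 204*((1/11 - 13/9)*(1/42)) = 204*(-134/99*1/42) = 204*(-67/2079) = -4556/693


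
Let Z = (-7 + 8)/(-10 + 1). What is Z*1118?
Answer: -1118/9 ≈ -124.22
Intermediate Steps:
Z = -1/9 (Z = 1/(-9) = 1*(-1/9) = -1/9 ≈ -0.11111)
Z*1118 = -1/9*1118 = -1118/9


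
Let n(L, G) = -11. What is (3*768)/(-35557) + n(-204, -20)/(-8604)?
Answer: -19432489/305932428 ≈ -0.063519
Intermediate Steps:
(3*768)/(-35557) + n(-204, -20)/(-8604) = (3*768)/(-35557) - 11/(-8604) = 2304*(-1/35557) - 11*(-1/8604) = -2304/35557 + 11/8604 = -19432489/305932428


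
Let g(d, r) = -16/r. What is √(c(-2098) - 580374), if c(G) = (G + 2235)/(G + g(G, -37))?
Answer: I*√3495774130130490/77610 ≈ 761.82*I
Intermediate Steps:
c(G) = (2235 + G)/(16/37 + G) (c(G) = (G + 2235)/(G - 16/(-37)) = (2235 + G)/(G - 16*(-1/37)) = (2235 + G)/(G + 16/37) = (2235 + G)/(16/37 + G))
√(c(-2098) - 580374) = √(37*(2235 - 2098)/(16 + 37*(-2098)) - 580374) = √(37*137/(16 - 77626) - 580374) = √(37*137/(-77610) - 580374) = √(37*(-1/77610)*137 - 580374) = √(-5069/77610 - 580374) = √(-45042831209/77610) = I*√3495774130130490/77610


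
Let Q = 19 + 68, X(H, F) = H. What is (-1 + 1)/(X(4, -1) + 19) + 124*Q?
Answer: 10788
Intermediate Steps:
Q = 87
(-1 + 1)/(X(4, -1) + 19) + 124*Q = (-1 + 1)/(4 + 19) + 124*87 = 0/23 + 10788 = 0*(1/23) + 10788 = 0 + 10788 = 10788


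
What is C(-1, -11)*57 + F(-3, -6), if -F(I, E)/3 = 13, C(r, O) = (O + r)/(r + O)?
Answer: 18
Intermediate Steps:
C(r, O) = 1 (C(r, O) = (O + r)/(O + r) = 1)
F(I, E) = -39 (F(I, E) = -3*13 = -39)
C(-1, -11)*57 + F(-3, -6) = 1*57 - 39 = 57 - 39 = 18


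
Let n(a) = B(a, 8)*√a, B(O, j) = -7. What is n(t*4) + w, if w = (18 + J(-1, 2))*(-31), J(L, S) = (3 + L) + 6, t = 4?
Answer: -834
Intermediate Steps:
J(L, S) = 9 + L
n(a) = -7*√a
w = -806 (w = (18 + (9 - 1))*(-31) = (18 + 8)*(-31) = 26*(-31) = -806)
n(t*4) + w = -7*√(4*4) - 806 = -7*√16 - 806 = -7*4 - 806 = -28 - 806 = -834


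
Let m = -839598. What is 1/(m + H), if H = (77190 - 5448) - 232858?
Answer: -1/1000714 ≈ -9.9929e-7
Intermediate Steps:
H = -161116 (H = 71742 - 232858 = -161116)
1/(m + H) = 1/(-839598 - 161116) = 1/(-1000714) = -1/1000714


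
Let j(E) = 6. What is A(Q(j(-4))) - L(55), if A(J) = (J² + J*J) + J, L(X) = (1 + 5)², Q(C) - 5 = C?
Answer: 217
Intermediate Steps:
Q(C) = 5 + C
L(X) = 36 (L(X) = 6² = 36)
A(J) = J + 2*J² (A(J) = (J² + J²) + J = 2*J² + J = J + 2*J²)
A(Q(j(-4))) - L(55) = (5 + 6)*(1 + 2*(5 + 6)) - 1*36 = 11*(1 + 2*11) - 36 = 11*(1 + 22) - 36 = 11*23 - 36 = 253 - 36 = 217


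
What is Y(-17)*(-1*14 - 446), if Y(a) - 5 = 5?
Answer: -4600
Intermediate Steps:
Y(a) = 10 (Y(a) = 5 + 5 = 10)
Y(-17)*(-1*14 - 446) = 10*(-1*14 - 446) = 10*(-14 - 446) = 10*(-460) = -4600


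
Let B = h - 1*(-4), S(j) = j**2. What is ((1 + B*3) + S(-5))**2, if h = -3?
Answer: 841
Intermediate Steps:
B = 1 (B = -3 - 1*(-4) = -3 + 4 = 1)
((1 + B*3) + S(-5))**2 = ((1 + 1*3) + (-5)**2)**2 = ((1 + 3) + 25)**2 = (4 + 25)**2 = 29**2 = 841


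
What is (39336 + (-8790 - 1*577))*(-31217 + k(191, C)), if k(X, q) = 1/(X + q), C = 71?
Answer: -245112045557/262 ≈ -9.3554e+8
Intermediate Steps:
(39336 + (-8790 - 1*577))*(-31217 + k(191, C)) = (39336 + (-8790 - 1*577))*(-31217 + 1/(191 + 71)) = (39336 + (-8790 - 577))*(-31217 + 1/262) = (39336 - 9367)*(-31217 + 1/262) = 29969*(-8178853/262) = -245112045557/262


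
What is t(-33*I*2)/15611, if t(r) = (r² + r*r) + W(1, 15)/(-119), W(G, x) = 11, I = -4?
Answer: 16587637/1857709 ≈ 8.9291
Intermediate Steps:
t(r) = -11/119 + 2*r² (t(r) = (r² + r*r) + 11/(-119) = (r² + r²) + 11*(-1/119) = 2*r² - 11/119 = -11/119 + 2*r²)
t(-33*I*2)/15611 = (-11/119 + 2*(-(-132)*2)²)/15611 = (-11/119 + 2*(-33*(-8))²)*(1/15611) = (-11/119 + 2*264²)*(1/15611) = (-11/119 + 2*69696)*(1/15611) = (-11/119 + 139392)*(1/15611) = (16587637/119)*(1/15611) = 16587637/1857709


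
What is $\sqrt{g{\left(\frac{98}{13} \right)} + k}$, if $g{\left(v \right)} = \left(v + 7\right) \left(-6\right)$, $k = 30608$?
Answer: $\frac{\sqrt{5158010}}{13} \approx 174.7$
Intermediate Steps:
$g{\left(v \right)} = -42 - 6 v$ ($g{\left(v \right)} = \left(7 + v\right) \left(-6\right) = -42 - 6 v$)
$\sqrt{g{\left(\frac{98}{13} \right)} + k} = \sqrt{\left(-42 - 6 \cdot \frac{98}{13}\right) + 30608} = \sqrt{\left(-42 - 6 \cdot 98 \cdot \frac{1}{13}\right) + 30608} = \sqrt{\left(-42 - \frac{588}{13}\right) + 30608} = \sqrt{- \frac{1134}{13} + 30608} = \sqrt{\frac{396770}{13}} = \frac{\sqrt{5158010}}{13}$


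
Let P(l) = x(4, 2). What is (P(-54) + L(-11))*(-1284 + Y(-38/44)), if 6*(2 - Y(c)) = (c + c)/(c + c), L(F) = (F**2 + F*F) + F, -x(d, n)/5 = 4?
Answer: -1623223/6 ≈ -2.7054e+5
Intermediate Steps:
x(d, n) = -20 (x(d, n) = -5*4 = -20)
P(l) = -20
L(F) = F + 2*F**2 (L(F) = (F**2 + F**2) + F = 2*F**2 + F = F + 2*F**2)
Y(c) = 11/6 (Y(c) = 2 - (c + c)/(6*(c + c)) = 2 - 2*c/(6*(2*c)) = 2 - 2*c*1/(2*c)/6 = 2 - 1/6*1 = 2 - 1/6 = 11/6)
(P(-54) + L(-11))*(-1284 + Y(-38/44)) = (-20 - 11*(1 + 2*(-11)))*(-1284 + 11/6) = (-20 - 11*(1 - 22))*(-7693/6) = (-20 - 11*(-21))*(-7693/6) = (-20 + 231)*(-7693/6) = 211*(-7693/6) = -1623223/6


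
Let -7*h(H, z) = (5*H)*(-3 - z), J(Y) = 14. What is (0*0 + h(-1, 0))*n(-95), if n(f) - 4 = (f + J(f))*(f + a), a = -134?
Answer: -278295/7 ≈ -39756.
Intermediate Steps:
n(f) = 4 + (-134 + f)*(14 + f) (n(f) = 4 + (f + 14)*(f - 134) = 4 + (14 + f)*(-134 + f) = 4 + (-134 + f)*(14 + f))
h(H, z) = -5*H*(-3 - z)/7
(0*0 + h(-1, 0))*n(-95) = (0*0 + (5/7)*(-1)*(3 + 0))*(-1872 + (-95)**2 - 120*(-95)) = (0 + (5/7)*(-1)*3)*(-1872 + 9025 + 11400) = (0 - 15/7)*18553 = -15/7*18553 = -278295/7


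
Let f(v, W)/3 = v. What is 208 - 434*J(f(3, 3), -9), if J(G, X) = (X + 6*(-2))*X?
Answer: -81818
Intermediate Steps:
f(v, W) = 3*v
J(G, X) = X*(-12 + X) (J(G, X) = (X - 12)*X = (-12 + X)*X = X*(-12 + X))
208 - 434*J(f(3, 3), -9) = 208 - (-3906)*(-12 - 9) = 208 - (-3906)*(-21) = 208 - 434*189 = 208 - 82026 = -81818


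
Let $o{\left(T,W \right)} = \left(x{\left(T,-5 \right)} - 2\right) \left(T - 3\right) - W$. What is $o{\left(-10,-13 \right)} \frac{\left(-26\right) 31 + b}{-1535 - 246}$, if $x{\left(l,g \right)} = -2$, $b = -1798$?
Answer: $\frac{13020}{137} \approx 95.036$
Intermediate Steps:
$o{\left(T,W \right)} = 12 - W - 4 T$ ($o{\left(T,W \right)} = \left(-2 - 2\right) \left(T - 3\right) - W = - 4 \left(-3 + T\right) - W = \left(12 - 4 T\right) - W = 12 - W - 4 T$)
$o{\left(-10,-13 \right)} \frac{\left(-26\right) 31 + b}{-1535 - 246} = \left(12 - -13 - -40\right) \frac{\left(-26\right) 31 - 1798}{-1535 - 246} = \left(12 + 13 + 40\right) \frac{-806 - 1798}{-1781} = 65 \left(\left(-2604\right) \left(- \frac{1}{1781}\right)\right) = 65 \cdot \frac{2604}{1781} = \frac{13020}{137}$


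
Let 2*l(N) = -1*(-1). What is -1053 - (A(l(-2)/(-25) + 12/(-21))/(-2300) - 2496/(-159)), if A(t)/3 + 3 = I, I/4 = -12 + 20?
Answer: -130269689/121900 ≈ -1068.7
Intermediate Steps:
l(N) = ½ (l(N) = (-1*(-1))/2 = (½)*1 = ½)
I = 32 (I = 4*(-12 + 20) = 4*8 = 32)
A(t) = 87 (A(t) = -9 + 3*32 = -9 + 96 = 87)
-1053 - (A(l(-2)/(-25) + 12/(-21))/(-2300) - 2496/(-159)) = -1053 - (87/(-2300) - 2496/(-159)) = -1053 - (87*(-1/2300) - 2496*(-1/159)) = -1053 - (-87/2300 + 832/53) = -1053 - 1*1908989/121900 = -1053 - 1908989/121900 = -130269689/121900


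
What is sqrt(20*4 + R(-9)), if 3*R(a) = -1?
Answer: sqrt(717)/3 ≈ 8.9256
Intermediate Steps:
R(a) = -1/3 (R(a) = (1/3)*(-1) = -1/3)
sqrt(20*4 + R(-9)) = sqrt(20*4 - 1/3) = sqrt(80 - 1/3) = sqrt(239/3) = sqrt(717)/3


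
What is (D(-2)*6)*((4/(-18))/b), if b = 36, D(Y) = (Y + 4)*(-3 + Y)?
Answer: 10/27 ≈ 0.37037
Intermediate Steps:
D(Y) = (-3 + Y)*(4 + Y) (D(Y) = (4 + Y)*(-3 + Y) = (-3 + Y)*(4 + Y))
(D(-2)*6)*((4/(-18))/b) = ((-12 - 2 + (-2)**2)*6)*((4/(-18))/36) = ((-12 - 2 + 4)*6)*((4*(-1/18))*(1/36)) = (-10*6)*(-2/9*1/36) = -60*(-1/162) = 10/27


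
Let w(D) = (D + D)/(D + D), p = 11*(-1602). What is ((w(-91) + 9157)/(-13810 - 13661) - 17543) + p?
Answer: -966026873/27471 ≈ -35165.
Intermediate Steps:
p = -17622
w(D) = 1 (w(D) = (2*D)/((2*D)) = (2*D)*(1/(2*D)) = 1)
((w(-91) + 9157)/(-13810 - 13661) - 17543) + p = ((1 + 9157)/(-13810 - 13661) - 17543) - 17622 = (9158/(-27471) - 17543) - 17622 = (9158*(-1/27471) - 17543) - 17622 = (-9158/27471 - 17543) - 17622 = -481932911/27471 - 17622 = -966026873/27471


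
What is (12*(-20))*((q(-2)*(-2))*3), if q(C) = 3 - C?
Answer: 7200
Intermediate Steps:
(12*(-20))*((q(-2)*(-2))*3) = (12*(-20))*(((3 - 1*(-2))*(-2))*3) = -240*(3 + 2)*(-2)*3 = -240*5*(-2)*3 = -(-2400)*3 = -240*(-30) = 7200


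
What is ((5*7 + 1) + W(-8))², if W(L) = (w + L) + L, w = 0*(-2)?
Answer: 400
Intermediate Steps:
w = 0
W(L) = 2*L (W(L) = (0 + L) + L = L + L = 2*L)
((5*7 + 1) + W(-8))² = ((5*7 + 1) + 2*(-8))² = ((35 + 1) - 16)² = (36 - 16)² = 20² = 400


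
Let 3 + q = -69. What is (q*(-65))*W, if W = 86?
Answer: 402480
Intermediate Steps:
q = -72 (q = -3 - 69 = -72)
(q*(-65))*W = -72*(-65)*86 = 4680*86 = 402480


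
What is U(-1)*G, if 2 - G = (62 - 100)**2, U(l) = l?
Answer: 1442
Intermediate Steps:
G = -1442 (G = 2 - (62 - 100)**2 = 2 - 1*(-38)**2 = 2 - 1*1444 = 2 - 1444 = -1442)
U(-1)*G = -1*(-1442) = 1442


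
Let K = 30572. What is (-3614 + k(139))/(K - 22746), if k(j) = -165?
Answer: -3779/7826 ≈ -0.48288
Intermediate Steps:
(-3614 + k(139))/(K - 22746) = (-3614 - 165)/(30572 - 22746) = -3779/7826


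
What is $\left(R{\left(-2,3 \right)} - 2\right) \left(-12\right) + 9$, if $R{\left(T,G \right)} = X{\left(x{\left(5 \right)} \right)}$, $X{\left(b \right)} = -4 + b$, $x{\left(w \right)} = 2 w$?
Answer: $-39$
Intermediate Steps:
$R{\left(T,G \right)} = 6$ ($R{\left(T,G \right)} = -4 + 2 \cdot 5 = -4 + 10 = 6$)
$\left(R{\left(-2,3 \right)} - 2\right) \left(-12\right) + 9 = \left(6 - 2\right) \left(-12\right) + 9 = 4 \left(-12\right) + 9 = -48 + 9 = -39$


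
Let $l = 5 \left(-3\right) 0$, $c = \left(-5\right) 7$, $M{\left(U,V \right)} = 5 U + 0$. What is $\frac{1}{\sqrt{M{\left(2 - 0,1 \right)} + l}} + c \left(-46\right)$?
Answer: $1610 + \frac{\sqrt{10}}{10} \approx 1610.3$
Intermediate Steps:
$M{\left(U,V \right)} = 5 U$
$c = -35$
$l = 0$ ($l = \left(-15\right) 0 = 0$)
$\frac{1}{\sqrt{M{\left(2 - 0,1 \right)} + l}} + c \left(-46\right) = \frac{1}{\sqrt{5 \left(2 - 0\right) + 0}} - -1610 = \frac{1}{\sqrt{5 \left(2 + 0\right) + 0}} + 1610 = \frac{1}{\sqrt{5 \cdot 2 + 0}} + 1610 = \frac{1}{\sqrt{10 + 0}} + 1610 = \frac{1}{\sqrt{10}} + 1610 = \frac{\sqrt{10}}{10} + 1610 = 1610 + \frac{\sqrt{10}}{10}$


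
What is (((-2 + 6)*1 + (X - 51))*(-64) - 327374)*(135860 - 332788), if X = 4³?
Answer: 64683364736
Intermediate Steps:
X = 64
(((-2 + 6)*1 + (X - 51))*(-64) - 327374)*(135860 - 332788) = (((-2 + 6)*1 + (64 - 51))*(-64) - 327374)*(135860 - 332788) = ((4*1 + 13)*(-64) - 327374)*(-196928) = ((4 + 13)*(-64) - 327374)*(-196928) = (17*(-64) - 327374)*(-196928) = (-1088 - 327374)*(-196928) = -328462*(-196928) = 64683364736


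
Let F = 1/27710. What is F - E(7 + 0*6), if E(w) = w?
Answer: -193969/27710 ≈ -7.0000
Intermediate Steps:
F = 1/27710 ≈ 3.6088e-5
F - E(7 + 0*6) = 1/27710 - (7 + 0*6) = 1/27710 - (7 + 0) = 1/27710 - 1*7 = 1/27710 - 7 = -193969/27710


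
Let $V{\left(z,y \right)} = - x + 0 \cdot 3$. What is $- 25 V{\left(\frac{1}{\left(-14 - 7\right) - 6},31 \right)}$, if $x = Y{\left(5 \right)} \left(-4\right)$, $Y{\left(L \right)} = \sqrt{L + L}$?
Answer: $- 100 \sqrt{10} \approx -316.23$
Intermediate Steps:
$Y{\left(L \right)} = \sqrt{2} \sqrt{L}$ ($Y{\left(L \right)} = \sqrt{2 L} = \sqrt{2} \sqrt{L}$)
$x = - 4 \sqrt{10}$ ($x = \sqrt{2} \sqrt{5} \left(-4\right) = \sqrt{10} \left(-4\right) = - 4 \sqrt{10} \approx -12.649$)
$V{\left(z,y \right)} = 4 \sqrt{10}$ ($V{\left(z,y \right)} = - \left(-4\right) \sqrt{10} + 0 \cdot 3 = 4 \sqrt{10} + 0 = 4 \sqrt{10}$)
$- 25 V{\left(\frac{1}{\left(-14 - 7\right) - 6},31 \right)} = - 25 \cdot 4 \sqrt{10} = - 100 \sqrt{10}$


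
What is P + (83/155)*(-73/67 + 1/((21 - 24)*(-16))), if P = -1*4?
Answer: -2279191/498480 ≈ -4.5723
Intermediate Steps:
P = -4
P + (83/155)*(-73/67 + 1/((21 - 24)*(-16))) = -4 + (83/155)*(-73/67 + 1/((21 - 24)*(-16))) = -4 + (83*(1/155))*(-73*1/67 - 1/16/(-3)) = -4 + 83*(-73/67 - ⅓*(-1/16))/155 = -4 + 83*(-73/67 + 1/48)/155 = -4 + (83/155)*(-3437/3216) = -4 - 285271/498480 = -2279191/498480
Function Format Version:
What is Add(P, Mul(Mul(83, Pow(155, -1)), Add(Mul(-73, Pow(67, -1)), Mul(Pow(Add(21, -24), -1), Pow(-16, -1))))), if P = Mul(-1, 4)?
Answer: Rational(-2279191, 498480) ≈ -4.5723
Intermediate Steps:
P = -4
Add(P, Mul(Mul(83, Pow(155, -1)), Add(Mul(-73, Pow(67, -1)), Mul(Pow(Add(21, -24), -1), Pow(-16, -1))))) = Add(-4, Mul(Mul(83, Pow(155, -1)), Add(Mul(-73, Pow(67, -1)), Mul(Pow(Add(21, -24), -1), Pow(-16, -1))))) = Add(-4, Mul(Mul(83, Rational(1, 155)), Add(Mul(-73, Rational(1, 67)), Mul(Pow(-3, -1), Rational(-1, 16))))) = Add(-4, Mul(Rational(83, 155), Add(Rational(-73, 67), Mul(Rational(-1, 3), Rational(-1, 16))))) = Add(-4, Mul(Rational(83, 155), Add(Rational(-73, 67), Rational(1, 48)))) = Add(-4, Mul(Rational(83, 155), Rational(-3437, 3216))) = Add(-4, Rational(-285271, 498480)) = Rational(-2279191, 498480)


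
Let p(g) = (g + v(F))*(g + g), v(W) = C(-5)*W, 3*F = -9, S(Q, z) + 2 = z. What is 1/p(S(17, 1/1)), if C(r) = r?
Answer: -1/28 ≈ -0.035714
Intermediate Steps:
S(Q, z) = -2 + z
F = -3 (F = (⅓)*(-9) = -3)
v(W) = -5*W
p(g) = 2*g*(15 + g) (p(g) = (g - 5*(-3))*(g + g) = (g + 15)*(2*g) = (15 + g)*(2*g) = 2*g*(15 + g))
1/p(S(17, 1/1)) = 1/(2*(-2 + 1/1)*(15 + (-2 + 1/1))) = 1/(2*(-2 + 1)*(15 + (-2 + 1))) = 1/(2*(-1)*(15 - 1)) = 1/(2*(-1)*14) = 1/(-28) = -1/28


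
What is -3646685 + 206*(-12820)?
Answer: -6287605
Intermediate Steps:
-3646685 + 206*(-12820) = -3646685 - 2640920 = -6287605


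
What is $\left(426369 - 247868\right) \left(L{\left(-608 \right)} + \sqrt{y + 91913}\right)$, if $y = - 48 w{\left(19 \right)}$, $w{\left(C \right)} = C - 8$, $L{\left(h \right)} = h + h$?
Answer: $-217057216 + 1249507 \sqrt{1865} \approx -1.631 \cdot 10^{8}$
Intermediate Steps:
$L{\left(h \right)} = 2 h$
$w{\left(C \right)} = -8 + C$
$y = -528$ ($y = - 48 \left(-8 + 19\right) = \left(-48\right) 11 = -528$)
$\left(426369 - 247868\right) \left(L{\left(-608 \right)} + \sqrt{y + 91913}\right) = \left(426369 - 247868\right) \left(2 \left(-608\right) + \sqrt{-528 + 91913}\right) = 178501 \left(-1216 + \sqrt{91385}\right) = 178501 \left(-1216 + 7 \sqrt{1865}\right) = -217057216 + 1249507 \sqrt{1865}$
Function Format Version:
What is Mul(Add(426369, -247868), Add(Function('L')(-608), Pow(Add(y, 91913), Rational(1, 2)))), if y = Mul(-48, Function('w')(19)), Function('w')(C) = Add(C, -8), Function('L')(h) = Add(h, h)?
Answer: Add(-217057216, Mul(1249507, Pow(1865, Rational(1, 2)))) ≈ -1.6310e+8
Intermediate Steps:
Function('L')(h) = Mul(2, h)
Function('w')(C) = Add(-8, C)
y = -528 (y = Mul(-48, Add(-8, 19)) = Mul(-48, 11) = -528)
Mul(Add(426369, -247868), Add(Function('L')(-608), Pow(Add(y, 91913), Rational(1, 2)))) = Mul(Add(426369, -247868), Add(Mul(2, -608), Pow(Add(-528, 91913), Rational(1, 2)))) = Mul(178501, Add(-1216, Pow(91385, Rational(1, 2)))) = Mul(178501, Add(-1216, Mul(7, Pow(1865, Rational(1, 2))))) = Add(-217057216, Mul(1249507, Pow(1865, Rational(1, 2))))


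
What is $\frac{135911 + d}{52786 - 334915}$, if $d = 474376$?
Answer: $- \frac{203429}{94043} \approx -2.1631$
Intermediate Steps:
$\frac{135911 + d}{52786 - 334915} = \frac{135911 + 474376}{52786 - 334915} = \frac{610287}{-282129} = 610287 \left(- \frac{1}{282129}\right) = - \frac{203429}{94043}$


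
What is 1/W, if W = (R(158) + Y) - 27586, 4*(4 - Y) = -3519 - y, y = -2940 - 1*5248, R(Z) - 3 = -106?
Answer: -4/115409 ≈ -3.4659e-5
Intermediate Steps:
R(Z) = -103 (R(Z) = 3 - 106 = -103)
y = -8188 (y = -2940 - 5248 = -8188)
Y = -4653/4 (Y = 4 - (-3519 - 1*(-8188))/4 = 4 - (-3519 + 8188)/4 = 4 - ¼*4669 = 4 - 4669/4 = -4653/4 ≈ -1163.3)
W = -115409/4 (W = (-103 - 4653/4) - 27586 = -5065/4 - 27586 = -115409/4 ≈ -28852.)
1/W = 1/(-115409/4) = -4/115409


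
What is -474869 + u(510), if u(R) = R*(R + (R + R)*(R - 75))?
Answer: 226072231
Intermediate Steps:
u(R) = R*(R + 2*R*(-75 + R)) (u(R) = R*(R + (2*R)*(-75 + R)) = R*(R + 2*R*(-75 + R)))
-474869 + u(510) = -474869 + 510**2*(-149 + 2*510) = -474869 + 260100*(-149 + 1020) = -474869 + 260100*871 = -474869 + 226547100 = 226072231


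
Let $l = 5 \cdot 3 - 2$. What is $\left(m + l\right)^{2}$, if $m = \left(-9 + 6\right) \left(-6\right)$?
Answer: $961$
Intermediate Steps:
$m = 18$ ($m = \left(-3\right) \left(-6\right) = 18$)
$l = 13$ ($l = 15 - 2 = 13$)
$\left(m + l\right)^{2} = \left(18 + 13\right)^{2} = 31^{2} = 961$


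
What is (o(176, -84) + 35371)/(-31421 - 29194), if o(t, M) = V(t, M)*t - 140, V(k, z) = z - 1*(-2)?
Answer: -2311/6735 ≈ -0.34313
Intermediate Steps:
V(k, z) = 2 + z (V(k, z) = z + 2 = 2 + z)
o(t, M) = -140 + t*(2 + M) (o(t, M) = (2 + M)*t - 140 = t*(2 + M) - 140 = -140 + t*(2 + M))
(o(176, -84) + 35371)/(-31421 - 29194) = ((-140 + 176*(2 - 84)) + 35371)/(-31421 - 29194) = ((-140 + 176*(-82)) + 35371)/(-60615) = ((-140 - 14432) + 35371)*(-1/60615) = (-14572 + 35371)*(-1/60615) = 20799*(-1/60615) = -2311/6735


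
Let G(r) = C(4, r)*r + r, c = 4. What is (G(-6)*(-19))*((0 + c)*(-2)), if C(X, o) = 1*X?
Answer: -4560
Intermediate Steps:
C(X, o) = X
G(r) = 5*r (G(r) = 4*r + r = 5*r)
(G(-6)*(-19))*((0 + c)*(-2)) = ((5*(-6))*(-19))*((0 + 4)*(-2)) = (-30*(-19))*(4*(-2)) = 570*(-8) = -4560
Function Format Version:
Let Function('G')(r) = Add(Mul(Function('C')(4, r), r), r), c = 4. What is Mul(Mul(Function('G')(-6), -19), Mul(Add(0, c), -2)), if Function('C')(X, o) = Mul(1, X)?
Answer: -4560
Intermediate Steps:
Function('C')(X, o) = X
Function('G')(r) = Mul(5, r) (Function('G')(r) = Add(Mul(4, r), r) = Mul(5, r))
Mul(Mul(Function('G')(-6), -19), Mul(Add(0, c), -2)) = Mul(Mul(Mul(5, -6), -19), Mul(Add(0, 4), -2)) = Mul(Mul(-30, -19), Mul(4, -2)) = Mul(570, -8) = -4560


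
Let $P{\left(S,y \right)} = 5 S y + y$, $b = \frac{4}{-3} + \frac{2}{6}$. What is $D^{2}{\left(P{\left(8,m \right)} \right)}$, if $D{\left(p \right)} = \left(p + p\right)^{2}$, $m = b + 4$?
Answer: $3662186256$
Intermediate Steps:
$b = -1$ ($b = 4 \left(- \frac{1}{3}\right) + 2 \cdot \frac{1}{6} = - \frac{4}{3} + \frac{1}{3} = -1$)
$m = 3$ ($m = -1 + 4 = 3$)
$P{\left(S,y \right)} = y + 5 S y$ ($P{\left(S,y \right)} = 5 S y + y = y + 5 S y$)
$D{\left(p \right)} = 4 p^{2}$ ($D{\left(p \right)} = \left(2 p\right)^{2} = 4 p^{2}$)
$D^{2}{\left(P{\left(8,m \right)} \right)} = \left(4 \left(3 \left(1 + 5 \cdot 8\right)\right)^{2}\right)^{2} = \left(4 \left(3 \left(1 + 40\right)\right)^{2}\right)^{2} = \left(4 \left(3 \cdot 41\right)^{2}\right)^{2} = \left(4 \cdot 123^{2}\right)^{2} = \left(4 \cdot 15129\right)^{2} = 60516^{2} = 3662186256$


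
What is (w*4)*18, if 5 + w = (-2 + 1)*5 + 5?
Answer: -360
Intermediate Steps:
w = -5 (w = -5 + ((-2 + 1)*5 + 5) = -5 + (-1*5 + 5) = -5 + (-5 + 5) = -5 + 0 = -5)
(w*4)*18 = -5*4*18 = -20*18 = -360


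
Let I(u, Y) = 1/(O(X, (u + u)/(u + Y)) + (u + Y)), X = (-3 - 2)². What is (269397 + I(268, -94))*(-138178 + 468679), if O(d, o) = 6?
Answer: 5342158783987/60 ≈ 8.9036e+10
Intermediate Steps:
X = 25 (X = (-5)² = 25)
I(u, Y) = 1/(6 + Y + u) (I(u, Y) = 1/(6 + (u + Y)) = 1/(6 + (Y + u)) = 1/(6 + Y + u))
(269397 + I(268, -94))*(-138178 + 468679) = (269397 + 1/(6 - 94 + 268))*(-138178 + 468679) = (269397 + 1/180)*330501 = (48491461/180)*330501 = 5342158783987/60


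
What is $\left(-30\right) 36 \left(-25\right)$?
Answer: $27000$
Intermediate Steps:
$\left(-30\right) 36 \left(-25\right) = \left(-1080\right) \left(-25\right) = 27000$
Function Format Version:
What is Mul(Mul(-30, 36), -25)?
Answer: 27000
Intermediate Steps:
Mul(Mul(-30, 36), -25) = Mul(-1080, -25) = 27000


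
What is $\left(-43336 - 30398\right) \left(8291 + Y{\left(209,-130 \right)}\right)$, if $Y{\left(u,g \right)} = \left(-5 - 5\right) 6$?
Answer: $-606904554$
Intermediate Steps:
$Y{\left(u,g \right)} = -60$ ($Y{\left(u,g \right)} = \left(-10\right) 6 = -60$)
$\left(-43336 - 30398\right) \left(8291 + Y{\left(209,-130 \right)}\right) = \left(-43336 - 30398\right) \left(8291 - 60\right) = \left(-73734\right) 8231 = -606904554$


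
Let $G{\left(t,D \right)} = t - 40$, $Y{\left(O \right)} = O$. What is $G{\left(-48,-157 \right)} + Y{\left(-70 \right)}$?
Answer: $-158$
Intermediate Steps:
$G{\left(t,D \right)} = -40 + t$
$G{\left(-48,-157 \right)} + Y{\left(-70 \right)} = \left(-40 - 48\right) - 70 = -88 - 70 = -158$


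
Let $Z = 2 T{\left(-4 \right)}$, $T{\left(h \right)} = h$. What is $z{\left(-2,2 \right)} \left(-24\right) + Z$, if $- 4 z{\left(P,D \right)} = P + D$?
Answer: $-8$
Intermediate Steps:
$z{\left(P,D \right)} = - \frac{D}{4} - \frac{P}{4}$ ($z{\left(P,D \right)} = - \frac{P + D}{4} = - \frac{D + P}{4} = - \frac{D}{4} - \frac{P}{4}$)
$Z = -8$ ($Z = 2 \left(-4\right) = -8$)
$z{\left(-2,2 \right)} \left(-24\right) + Z = \left(\left(- \frac{1}{4}\right) 2 - - \frac{1}{2}\right) \left(-24\right) - 8 = \left(- \frac{1}{2} + \frac{1}{2}\right) \left(-24\right) - 8 = 0 \left(-24\right) - 8 = 0 - 8 = -8$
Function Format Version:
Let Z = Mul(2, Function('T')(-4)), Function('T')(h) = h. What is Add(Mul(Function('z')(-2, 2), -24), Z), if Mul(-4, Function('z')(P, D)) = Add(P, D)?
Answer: -8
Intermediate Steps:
Function('z')(P, D) = Add(Mul(Rational(-1, 4), D), Mul(Rational(-1, 4), P)) (Function('z')(P, D) = Mul(Rational(-1, 4), Add(P, D)) = Mul(Rational(-1, 4), Add(D, P)) = Add(Mul(Rational(-1, 4), D), Mul(Rational(-1, 4), P)))
Z = -8 (Z = Mul(2, -4) = -8)
Add(Mul(Function('z')(-2, 2), -24), Z) = Add(Mul(Add(Mul(Rational(-1, 4), 2), Mul(Rational(-1, 4), -2)), -24), -8) = Add(Mul(Add(Rational(-1, 2), Rational(1, 2)), -24), -8) = Add(Mul(0, -24), -8) = Add(0, -8) = -8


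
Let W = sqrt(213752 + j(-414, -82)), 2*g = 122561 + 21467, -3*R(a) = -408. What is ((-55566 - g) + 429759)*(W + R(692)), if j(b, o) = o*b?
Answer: 41096344 + 3021790*sqrt(2477) ≈ 1.9149e+8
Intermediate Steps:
j(b, o) = b*o
R(a) = 136 (R(a) = -1/3*(-408) = 136)
g = 72014 (g = (122561 + 21467)/2 = (1/2)*144028 = 72014)
W = 10*sqrt(2477) (W = sqrt(213752 - 414*(-82)) = sqrt(213752 + 33948) = sqrt(247700) = 10*sqrt(2477) ≈ 497.69)
((-55566 - g) + 429759)*(W + R(692)) = ((-55566 - 1*72014) + 429759)*(10*sqrt(2477) + 136) = ((-55566 - 72014) + 429759)*(136 + 10*sqrt(2477)) = (-127580 + 429759)*(136 + 10*sqrt(2477)) = 302179*(136 + 10*sqrt(2477)) = 41096344 + 3021790*sqrt(2477)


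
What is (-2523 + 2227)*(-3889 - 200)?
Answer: 1210344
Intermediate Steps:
(-2523 + 2227)*(-3889 - 200) = -296*(-4089) = 1210344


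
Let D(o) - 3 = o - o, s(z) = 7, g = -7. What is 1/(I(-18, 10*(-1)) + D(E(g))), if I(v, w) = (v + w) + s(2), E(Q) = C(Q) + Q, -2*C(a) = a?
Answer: -1/18 ≈ -0.055556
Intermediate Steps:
C(a) = -a/2
E(Q) = Q/2 (E(Q) = -Q/2 + Q = Q/2)
I(v, w) = 7 + v + w (I(v, w) = (v + w) + 7 = 7 + v + w)
D(o) = 3 (D(o) = 3 + (o - o) = 3 + 0 = 3)
1/(I(-18, 10*(-1)) + D(E(g))) = 1/((7 - 18 + 10*(-1)) + 3) = 1/((7 - 18 - 10) + 3) = 1/(-21 + 3) = 1/(-18) = -1/18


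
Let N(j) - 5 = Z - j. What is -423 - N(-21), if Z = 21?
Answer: -470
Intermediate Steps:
N(j) = 26 - j (N(j) = 5 + (21 - j) = 26 - j)
-423 - N(-21) = -423 - (26 - 1*(-21)) = -423 - (26 + 21) = -423 - 1*47 = -423 - 47 = -470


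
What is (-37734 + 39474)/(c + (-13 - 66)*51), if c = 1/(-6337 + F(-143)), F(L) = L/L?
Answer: -2204928/5105549 ≈ -0.43187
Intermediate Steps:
F(L) = 1
c = -1/6336 (c = 1/(-6337 + 1) = 1/(-6336) = -1/6336 ≈ -0.00015783)
(-37734 + 39474)/(c + (-13 - 66)*51) = (-37734 + 39474)/(-1/6336 + (-13 - 66)*51) = 1740/(-1/6336 - 79*51) = 1740/(-1/6336 - 4029) = 1740/(-25527745/6336) = 1740*(-6336/25527745) = -2204928/5105549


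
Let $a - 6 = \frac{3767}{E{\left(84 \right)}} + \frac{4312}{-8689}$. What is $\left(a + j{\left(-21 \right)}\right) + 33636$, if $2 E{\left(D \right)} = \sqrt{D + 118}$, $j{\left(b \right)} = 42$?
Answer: $\frac{292675964}{8689} + \frac{3767 \sqrt{202}}{101} \approx 34214.0$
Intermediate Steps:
$E{\left(D \right)} = \frac{\sqrt{118 + D}}{2}$ ($E{\left(D \right)} = \frac{\sqrt{D + 118}}{2} = \frac{\sqrt{118 + D}}{2}$)
$a = \frac{47822}{8689} + \frac{3767 \sqrt{202}}{101}$ ($a = 6 + \left(\frac{3767}{\frac{1}{2} \sqrt{118 + 84}} + \frac{4312}{-8689}\right) = 6 + \left(\frac{3767}{\frac{1}{2} \sqrt{202}} + 4312 \left(- \frac{1}{8689}\right)\right) = 6 - \left(\frac{4312}{8689} - 3767 \frac{\sqrt{202}}{101}\right) = 6 - \left(\frac{4312}{8689} - \frac{3767 \sqrt{202}}{101}\right) = \frac{47822}{8689} + \frac{3767 \sqrt{202}}{101} \approx 535.59$)
$\left(a + j{\left(-21 \right)}\right) + 33636 = \left(\left(\frac{47822}{8689} + \frac{3767 \sqrt{202}}{101}\right) + 42\right) + 33636 = \left(\frac{412760}{8689} + \frac{3767 \sqrt{202}}{101}\right) + 33636 = \frac{292675964}{8689} + \frac{3767 \sqrt{202}}{101}$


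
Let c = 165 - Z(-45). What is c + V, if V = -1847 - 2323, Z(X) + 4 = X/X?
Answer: -4002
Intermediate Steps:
Z(X) = -3 (Z(X) = -4 + X/X = -4 + 1 = -3)
V = -4170
c = 168 (c = 165 - 1*(-3) = 165 + 3 = 168)
c + V = 168 - 4170 = -4002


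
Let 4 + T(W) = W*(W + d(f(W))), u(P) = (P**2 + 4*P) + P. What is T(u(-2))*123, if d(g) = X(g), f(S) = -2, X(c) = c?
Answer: 5412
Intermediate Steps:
d(g) = g
u(P) = P**2 + 5*P
T(W) = -4 + W*(-2 + W) (T(W) = -4 + W*(W - 2) = -4 + W*(-2 + W))
T(u(-2))*123 = (-4 + (-2*(5 - 2))**2 - (-4)*(5 - 2))*123 = (-4 + (-2*3)**2 - (-4)*3)*123 = (-4 + (-6)**2 - 2*(-6))*123 = (-4 + 36 + 12)*123 = 44*123 = 5412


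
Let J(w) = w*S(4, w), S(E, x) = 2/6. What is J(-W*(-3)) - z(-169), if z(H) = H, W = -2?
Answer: 167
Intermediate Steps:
S(E, x) = ⅓ (S(E, x) = 2*(⅙) = ⅓)
J(w) = w/3 (J(w) = w*(⅓) = w/3)
J(-W*(-3)) - z(-169) = (-1*(-2)*(-3))/3 - 1*(-169) = (2*(-3))/3 + 169 = (⅓)*(-6) + 169 = -2 + 169 = 167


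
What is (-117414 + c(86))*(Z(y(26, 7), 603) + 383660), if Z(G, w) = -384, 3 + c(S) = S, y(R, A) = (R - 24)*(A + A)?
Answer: -44970156356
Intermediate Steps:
y(R, A) = 2*A*(-24 + R) (y(R, A) = (-24 + R)*(2*A) = 2*A*(-24 + R))
c(S) = -3 + S
(-117414 + c(86))*(Z(y(26, 7), 603) + 383660) = (-117414 + (-3 + 86))*(-384 + 383660) = (-117414 + 83)*383276 = -117331*383276 = -44970156356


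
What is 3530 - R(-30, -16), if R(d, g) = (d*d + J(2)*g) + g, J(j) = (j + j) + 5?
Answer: 2790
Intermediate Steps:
J(j) = 5 + 2*j (J(j) = 2*j + 5 = 5 + 2*j)
R(d, g) = d**2 + 10*g (R(d, g) = (d*d + (5 + 2*2)*g) + g = (d**2 + (5 + 4)*g) + g = (d**2 + 9*g) + g = d**2 + 10*g)
3530 - R(-30, -16) = 3530 - ((-30)**2 + 10*(-16)) = 3530 - (900 - 160) = 3530 - 1*740 = 3530 - 740 = 2790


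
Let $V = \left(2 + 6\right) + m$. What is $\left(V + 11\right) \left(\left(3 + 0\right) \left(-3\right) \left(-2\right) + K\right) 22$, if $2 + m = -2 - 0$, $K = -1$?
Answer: $5610$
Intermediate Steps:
$m = -4$ ($m = -2 - 2 = -4$)
$V = 4$ ($V = \left(2 + 6\right) - 4 = 8 - 4 = 4$)
$\left(V + 11\right) \left(\left(3 + 0\right) \left(-3\right) \left(-2\right) + K\right) 22 = \left(4 + 11\right) \left(\left(3 + 0\right) \left(-3\right) \left(-2\right) - 1\right) 22 = 15 \left(3 \left(-3\right) \left(-2\right) - 1\right) 22 = 15 \left(\left(-9\right) \left(-2\right) - 1\right) 22 = 15 \left(18 - 1\right) 22 = 15 \cdot 17 \cdot 22 = 255 \cdot 22 = 5610$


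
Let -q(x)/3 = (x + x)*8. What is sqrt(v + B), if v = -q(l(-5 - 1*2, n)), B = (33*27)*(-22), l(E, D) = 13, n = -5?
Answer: I*sqrt(18978) ≈ 137.76*I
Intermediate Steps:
B = -19602 (B = 891*(-22) = -19602)
q(x) = -48*x (q(x) = -3*(x + x)*8 = -3*2*x*8 = -48*x)
v = 624 (v = -(-48)*13 = -1*(-624) = 624)
sqrt(v + B) = sqrt(624 - 19602) = sqrt(-18978) = I*sqrt(18978)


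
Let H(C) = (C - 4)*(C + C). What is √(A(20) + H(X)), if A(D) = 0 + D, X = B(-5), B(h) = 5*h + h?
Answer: 2*√515 ≈ 45.387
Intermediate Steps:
B(h) = 6*h
X = -30 (X = 6*(-5) = -30)
A(D) = D
H(C) = 2*C*(-4 + C) (H(C) = (-4 + C)*(2*C) = 2*C*(-4 + C))
√(A(20) + H(X)) = √(20 + 2*(-30)*(-4 - 30)) = √(20 + 2*(-30)*(-34)) = √(20 + 2040) = √2060 = 2*√515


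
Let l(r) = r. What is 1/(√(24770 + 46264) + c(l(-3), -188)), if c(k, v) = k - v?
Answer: -185/36809 + √71034/36809 ≈ 0.0022147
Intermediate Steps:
1/(√(24770 + 46264) + c(l(-3), -188)) = 1/(√(24770 + 46264) + (-3 - 1*(-188))) = 1/(√71034 + (-3 + 188)) = 1/(√71034 + 185) = 1/(185 + √71034)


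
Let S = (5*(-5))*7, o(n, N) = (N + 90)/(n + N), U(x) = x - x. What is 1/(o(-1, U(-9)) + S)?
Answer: -1/265 ≈ -0.0037736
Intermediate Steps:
U(x) = 0
o(n, N) = (90 + N)/(N + n)
S = -175 (S = -25*7 = -175)
1/(o(-1, U(-9)) + S) = 1/((90 + 0)/(0 - 1) - 175) = 1/(90/(-1) - 175) = 1/(-1*90 - 175) = 1/(-90 - 175) = 1/(-265) = -1/265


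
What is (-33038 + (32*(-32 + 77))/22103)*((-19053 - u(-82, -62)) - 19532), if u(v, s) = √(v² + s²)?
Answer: 28176212934290/22103 + 1460474948*√2642/22103 ≈ 1.2782e+9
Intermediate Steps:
u(v, s) = √(s² + v²)
(-33038 + (32*(-32 + 77))/22103)*((-19053 - u(-82, -62)) - 19532) = (-33038 + (32*(-32 + 77))/22103)*((-19053 - √((-62)² + (-82)²)) - 19532) = (-33038 + (32*45)*(1/22103))*((-19053 - √(3844 + 6724)) - 19532) = (-33038 + 1440*(1/22103))*((-19053 - √10568) - 19532) = (-33038 + 1440/22103)*((-19053 - 2*√2642) - 19532) = -730237474*((-19053 - 2*√2642) - 19532)/22103 = -730237474*(-38585 - 2*√2642)/22103 = 28176212934290/22103 + 1460474948*√2642/22103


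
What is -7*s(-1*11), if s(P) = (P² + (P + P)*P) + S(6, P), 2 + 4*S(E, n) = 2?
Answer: -2541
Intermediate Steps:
S(E, n) = 0 (S(E, n) = -½ + (¼)*2 = -½ + ½ = 0)
s(P) = 3*P² (s(P) = (P² + (P + P)*P) + 0 = (P² + (2*P)*P) + 0 = (P² + 2*P²) + 0 = 3*P² + 0 = 3*P²)
-7*s(-1*11) = -21*(-1*11)² = -21*(-11)² = -21*121 = -7*363 = -2541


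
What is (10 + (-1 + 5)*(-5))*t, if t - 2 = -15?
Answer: 130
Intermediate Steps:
t = -13 (t = 2 - 15 = -13)
(10 + (-1 + 5)*(-5))*t = (10 + (-1 + 5)*(-5))*(-13) = (10 + 4*(-5))*(-13) = (10 - 20)*(-13) = -10*(-13) = 130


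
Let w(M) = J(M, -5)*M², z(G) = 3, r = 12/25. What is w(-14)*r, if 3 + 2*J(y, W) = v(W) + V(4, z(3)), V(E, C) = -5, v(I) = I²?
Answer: 19992/25 ≈ 799.68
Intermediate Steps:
r = 12/25 (r = 12*(1/25) = 12/25 ≈ 0.48000)
J(y, W) = -4 + W²/2 (J(y, W) = -3/2 + (W² - 5)/2 = -3/2 + (-5 + W²)/2 = -3/2 + (-5/2 + W²/2) = -4 + W²/2)
w(M) = 17*M²/2 (w(M) = (-4 + (½)*(-5)²)*M² = (-4 + (½)*25)*M² = (-4 + 25/2)*M² = 17*M²/2)
w(-14)*r = ((17/2)*(-14)²)*(12/25) = ((17/2)*196)*(12/25) = 1666*(12/25) = 19992/25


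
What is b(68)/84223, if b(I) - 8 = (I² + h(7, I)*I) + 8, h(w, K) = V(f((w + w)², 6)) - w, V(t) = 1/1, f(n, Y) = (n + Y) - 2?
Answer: 4232/84223 ≈ 0.050248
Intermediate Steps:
f(n, Y) = -2 + Y + n (f(n, Y) = (Y + n) - 2 = -2 + Y + n)
V(t) = 1
h(w, K) = 1 - w
b(I) = 16 + I² - 6*I (b(I) = 8 + ((I² + (1 - 1*7)*I) + 8) = 8 + ((I² + (1 - 7)*I) + 8) = 8 + ((I² - 6*I) + 8) = 8 + (8 + I² - 6*I) = 16 + I² - 6*I)
b(68)/84223 = (16 + 68² - 6*68)/84223 = (16 + 4624 - 408)*(1/84223) = 4232*(1/84223) = 4232/84223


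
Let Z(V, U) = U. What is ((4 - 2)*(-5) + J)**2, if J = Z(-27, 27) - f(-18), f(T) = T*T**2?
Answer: 34210801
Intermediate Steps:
f(T) = T**3
J = 5859 (J = 27 - 1*(-18)**3 = 27 - 1*(-5832) = 27 + 5832 = 5859)
((4 - 2)*(-5) + J)**2 = ((4 - 2)*(-5) + 5859)**2 = (2*(-5) + 5859)**2 = (-10 + 5859)**2 = 5849**2 = 34210801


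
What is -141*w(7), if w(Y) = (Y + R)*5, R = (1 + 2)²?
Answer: -11280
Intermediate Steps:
R = 9 (R = 3² = 9)
w(Y) = 45 + 5*Y (w(Y) = (Y + 9)*5 = (9 + Y)*5 = 45 + 5*Y)
-141*w(7) = -141*(45 + 5*7) = -141*(45 + 35) = -141*80 = -11280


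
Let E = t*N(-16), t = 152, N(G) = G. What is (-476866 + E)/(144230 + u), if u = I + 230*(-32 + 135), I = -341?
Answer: -479298/167579 ≈ -2.8601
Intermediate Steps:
E = -2432 (E = 152*(-16) = -2432)
u = 23349 (u = -341 + 230*(-32 + 135) = -341 + 230*103 = -341 + 23690 = 23349)
(-476866 + E)/(144230 + u) = (-476866 - 2432)/(144230 + 23349) = -479298/167579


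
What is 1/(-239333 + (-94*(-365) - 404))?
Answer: -1/205427 ≈ -4.8679e-6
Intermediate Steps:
1/(-239333 + (-94*(-365) - 404)) = 1/(-239333 + (34310 - 404)) = 1/(-239333 + 33906) = 1/(-205427) = -1/205427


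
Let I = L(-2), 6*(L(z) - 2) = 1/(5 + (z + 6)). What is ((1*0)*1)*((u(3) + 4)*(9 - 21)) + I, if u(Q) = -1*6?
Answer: 109/54 ≈ 2.0185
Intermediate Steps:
L(z) = 2 + 1/(6*(11 + z)) (L(z) = 2 + 1/(6*(5 + (z + 6))) = 2 + 1/(6*(5 + (6 + z))) = 2 + 1/(6*(11 + z)))
I = 109/54 (I = (133 + 12*(-2))/(6*(11 - 2)) = (⅙)*(133 - 24)/9 = (⅙)*(⅑)*109 = 109/54 ≈ 2.0185)
u(Q) = -6
((1*0)*1)*((u(3) + 4)*(9 - 21)) + I = ((1*0)*1)*((-6 + 4)*(9 - 21)) + 109/54 = (0*1)*(-2*(-12)) + 109/54 = 0*24 + 109/54 = 0 + 109/54 = 109/54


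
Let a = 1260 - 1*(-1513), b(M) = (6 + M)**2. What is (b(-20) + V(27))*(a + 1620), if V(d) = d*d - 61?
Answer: 3795552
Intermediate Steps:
V(d) = -61 + d**2 (V(d) = d**2 - 61 = -61 + d**2)
a = 2773 (a = 1260 + 1513 = 2773)
(b(-20) + V(27))*(a + 1620) = ((6 - 20)**2 + (-61 + 27**2))*(2773 + 1620) = ((-14)**2 + (-61 + 729))*4393 = (196 + 668)*4393 = 864*4393 = 3795552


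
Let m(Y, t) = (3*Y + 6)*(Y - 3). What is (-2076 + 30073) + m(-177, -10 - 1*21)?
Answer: 122497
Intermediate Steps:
m(Y, t) = (-3 + Y)*(6 + 3*Y) (m(Y, t) = (6 + 3*Y)*(-3 + Y) = (-3 + Y)*(6 + 3*Y))
(-2076 + 30073) + m(-177, -10 - 1*21) = (-2076 + 30073) + (-18 - 3*(-177) + 3*(-177)**2) = 27997 + (-18 + 531 + 3*31329) = 27997 + (-18 + 531 + 93987) = 27997 + 94500 = 122497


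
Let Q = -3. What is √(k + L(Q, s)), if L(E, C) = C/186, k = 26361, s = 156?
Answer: √25333727/31 ≈ 162.36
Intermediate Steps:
L(E, C) = C/186 (L(E, C) = C*(1/186) = C/186)
√(k + L(Q, s)) = √(26361 + (1/186)*156) = √(26361 + 26/31) = √(817217/31) = √25333727/31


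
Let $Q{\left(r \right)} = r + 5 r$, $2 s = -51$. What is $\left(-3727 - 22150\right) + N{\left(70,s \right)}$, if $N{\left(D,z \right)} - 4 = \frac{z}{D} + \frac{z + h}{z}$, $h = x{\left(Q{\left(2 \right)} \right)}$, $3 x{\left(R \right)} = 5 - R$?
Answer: $- \frac{554184083}{21420} \approx -25872.0$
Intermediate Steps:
$s = - \frac{51}{2}$ ($s = \frac{1}{2} \left(-51\right) = - \frac{51}{2} \approx -25.5$)
$Q{\left(r \right)} = 6 r$
$x{\left(R \right)} = \frac{5}{3} - \frac{R}{3}$ ($x{\left(R \right)} = \frac{5 - R}{3} = \frac{5}{3} - \frac{R}{3}$)
$h = - \frac{7}{3}$ ($h = \frac{5}{3} - \frac{6 \cdot 2}{3} = \frac{5}{3} - 4 = - \frac{7}{3} \approx -2.3333$)
$N{\left(D,z \right)} = 4 + \frac{z}{D} + \frac{- \frac{7}{3} + z}{z}$ ($N{\left(D,z \right)} = 4 + \left(\frac{z}{D} + \frac{z - \frac{7}{3}}{z}\right) = 4 + \left(\frac{z}{D} + \frac{- \frac{7}{3} + z}{z}\right) = 4 + \frac{z}{D} + \frac{- \frac{7}{3} + z}{z}$)
$\left(-3727 - 22150\right) + N{\left(70,s \right)} = \left(-3727 - 22150\right) - \left(-5 - \frac{14}{153} + \frac{51}{140}\right) = -25877 - - \frac{101257}{21420} = -25877 + \left(5 + \frac{14}{153} - \frac{51}{140}\right) = -25877 + \frac{101257}{21420} = - \frac{554184083}{21420}$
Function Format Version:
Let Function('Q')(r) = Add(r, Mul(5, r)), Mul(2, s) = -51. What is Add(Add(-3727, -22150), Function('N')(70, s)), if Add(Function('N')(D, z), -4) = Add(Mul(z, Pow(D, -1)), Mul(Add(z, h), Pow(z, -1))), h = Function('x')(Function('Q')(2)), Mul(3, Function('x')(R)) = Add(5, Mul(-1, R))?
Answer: Rational(-554184083, 21420) ≈ -25872.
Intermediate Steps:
s = Rational(-51, 2) (s = Mul(Rational(1, 2), -51) = Rational(-51, 2) ≈ -25.500)
Function('Q')(r) = Mul(6, r)
Function('x')(R) = Add(Rational(5, 3), Mul(Rational(-1, 3), R)) (Function('x')(R) = Mul(Rational(1, 3), Add(5, Mul(-1, R))) = Add(Rational(5, 3), Mul(Rational(-1, 3), R)))
h = Rational(-7, 3) (h = Add(Rational(5, 3), Mul(Rational(-1, 3), Mul(6, 2))) = Add(Rational(5, 3), Mul(Rational(-1, 3), 12)) = Add(Rational(5, 3), -4) = Rational(-7, 3) ≈ -2.3333)
Function('N')(D, z) = Add(4, Mul(z, Pow(D, -1)), Mul(Pow(z, -1), Add(Rational(-7, 3), z))) (Function('N')(D, z) = Add(4, Add(Mul(z, Pow(D, -1)), Mul(Add(z, Rational(-7, 3)), Pow(z, -1)))) = Add(4, Add(Mul(z, Pow(D, -1)), Mul(Add(Rational(-7, 3), z), Pow(z, -1)))) = Add(4, Add(Mul(z, Pow(D, -1)), Mul(Pow(z, -1), Add(Rational(-7, 3), z)))) = Add(4, Mul(z, Pow(D, -1)), Mul(Pow(z, -1), Add(Rational(-7, 3), z))))
Add(Add(-3727, -22150), Function('N')(70, s)) = Add(Add(-3727, -22150), Add(5, Mul(Rational(-7, 3), Pow(Rational(-51, 2), -1)), Mul(Rational(-51, 2), Pow(70, -1)))) = Add(-25877, Add(5, Mul(Rational(-7, 3), Rational(-2, 51)), Mul(Rational(-51, 2), Rational(1, 70)))) = Add(-25877, Add(5, Rational(14, 153), Rational(-51, 140))) = Add(-25877, Rational(101257, 21420)) = Rational(-554184083, 21420)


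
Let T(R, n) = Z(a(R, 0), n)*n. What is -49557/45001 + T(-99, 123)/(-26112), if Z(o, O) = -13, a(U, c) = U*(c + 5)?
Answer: -407358595/391688704 ≈ -1.0400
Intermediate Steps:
a(U, c) = U*(5 + c)
T(R, n) = -13*n
-49557/45001 + T(-99, 123)/(-26112) = -49557/45001 - 13*123/(-26112) = -49557*1/45001 - 1599*(-1/26112) = -49557/45001 + 533/8704 = -407358595/391688704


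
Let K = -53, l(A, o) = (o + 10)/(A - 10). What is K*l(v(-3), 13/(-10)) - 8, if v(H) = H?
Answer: 3571/130 ≈ 27.469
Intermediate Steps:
l(A, o) = (10 + o)/(-10 + A)
K*l(v(-3), 13/(-10)) - 8 = -53*(10 + 13/(-10))/(-10 - 3) - 8 = -53*(10 + 13*(-⅒))/(-13) - 8 = -(-53)*(10 - 13/10)/13 - 8 = -(-53)*87/(13*10) - 8 = -53*(-87/130) - 8 = 4611/130 - 8 = 3571/130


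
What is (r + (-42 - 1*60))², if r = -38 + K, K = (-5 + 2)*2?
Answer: 21316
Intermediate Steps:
K = -6 (K = -3*2 = -6)
r = -44 (r = -38 - 6 = -44)
(r + (-42 - 1*60))² = (-44 + (-42 - 1*60))² = (-44 + (-42 - 60))² = (-44 - 102)² = (-146)² = 21316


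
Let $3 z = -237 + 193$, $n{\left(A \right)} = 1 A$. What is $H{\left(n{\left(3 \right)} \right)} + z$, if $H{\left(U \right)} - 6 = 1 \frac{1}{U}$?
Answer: $- \frac{25}{3} \approx -8.3333$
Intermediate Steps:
$n{\left(A \right)} = A$
$H{\left(U \right)} = 6 + \frac{1}{U}$ ($H{\left(U \right)} = 6 + 1 \frac{1}{U} = 6 + \frac{1}{U}$)
$z = - \frac{44}{3}$ ($z = \frac{-237 + 193}{3} = \frac{1}{3} \left(-44\right) = - \frac{44}{3} \approx -14.667$)
$H{\left(n{\left(3 \right)} \right)} + z = \left(6 + \frac{1}{3}\right) - \frac{44}{3} = \frac{19}{3} - \frac{44}{3} = - \frac{25}{3}$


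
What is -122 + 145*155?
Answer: 22353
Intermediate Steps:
-122 + 145*155 = -122 + 22475 = 22353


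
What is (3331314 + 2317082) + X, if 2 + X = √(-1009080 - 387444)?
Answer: 5648394 + 2*I*√349131 ≈ 5.6484e+6 + 1181.7*I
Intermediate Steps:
X = -2 + 2*I*√349131 (X = -2 + √(-1009080 - 387444) = -2 + √(-1396524) = -2 + 2*I*√349131 ≈ -2.0 + 1181.7*I)
(3331314 + 2317082) + X = (3331314 + 2317082) + (-2 + 2*I*√349131) = 5648396 + (-2 + 2*I*√349131) = 5648394 + 2*I*√349131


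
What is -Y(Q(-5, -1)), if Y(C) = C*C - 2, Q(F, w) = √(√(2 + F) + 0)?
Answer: 2 - I*√3 ≈ 2.0 - 1.732*I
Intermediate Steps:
Q(F, w) = (2 + F)^(¼) (Q(F, w) = √(√(2 + F)) = (2 + F)^(¼))
Y(C) = -2 + C² (Y(C) = C² - 2 = -2 + C²)
-Y(Q(-5, -1)) = -(-2 + ((2 - 5)^(¼))²) = -(-2 + ((-3)^(¼))²) = -(-2 + I*√3) = 2 - I*√3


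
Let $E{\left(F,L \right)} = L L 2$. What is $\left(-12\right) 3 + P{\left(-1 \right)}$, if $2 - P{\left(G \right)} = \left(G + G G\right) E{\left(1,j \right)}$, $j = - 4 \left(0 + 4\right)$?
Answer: $-34$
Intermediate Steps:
$j = -16$ ($j = \left(-4\right) 4 = -16$)
$E{\left(F,L \right)} = 2 L^{2}$ ($E{\left(F,L \right)} = L^{2} \cdot 2 = 2 L^{2}$)
$P{\left(G \right)} = 2 - 512 G - 512 G^{2}$ ($P{\left(G \right)} = 2 - \left(G + G G\right) 2 \left(-16\right)^{2} = 2 - \left(G + G^{2}\right) 2 \cdot 256 = 2 - \left(G + G^{2}\right) 512 = 2 - \left(512 G + 512 G^{2}\right) = 2 - 512 G - 512 G^{2}$)
$\left(-12\right) 3 + P{\left(-1 \right)} = \left(-12\right) 3 - \left(-514 + 512\right) = -36 + \left(2 + 512 - 512\right) = -36 + 2 = -34$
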